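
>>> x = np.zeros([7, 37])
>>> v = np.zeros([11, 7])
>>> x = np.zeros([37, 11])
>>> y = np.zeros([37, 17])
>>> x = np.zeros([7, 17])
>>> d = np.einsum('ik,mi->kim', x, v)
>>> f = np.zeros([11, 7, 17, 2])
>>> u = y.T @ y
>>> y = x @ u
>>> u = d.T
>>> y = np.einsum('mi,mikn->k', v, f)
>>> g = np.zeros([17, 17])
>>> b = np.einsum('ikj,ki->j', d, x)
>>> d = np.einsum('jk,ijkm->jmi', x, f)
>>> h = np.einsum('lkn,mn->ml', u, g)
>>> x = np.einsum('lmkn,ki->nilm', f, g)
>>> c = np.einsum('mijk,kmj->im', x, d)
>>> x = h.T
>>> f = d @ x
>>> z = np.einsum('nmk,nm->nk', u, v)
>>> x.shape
(11, 17)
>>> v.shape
(11, 7)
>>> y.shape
(17,)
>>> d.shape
(7, 2, 11)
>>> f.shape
(7, 2, 17)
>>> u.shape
(11, 7, 17)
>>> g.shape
(17, 17)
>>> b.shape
(11,)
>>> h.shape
(17, 11)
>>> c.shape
(17, 2)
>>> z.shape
(11, 17)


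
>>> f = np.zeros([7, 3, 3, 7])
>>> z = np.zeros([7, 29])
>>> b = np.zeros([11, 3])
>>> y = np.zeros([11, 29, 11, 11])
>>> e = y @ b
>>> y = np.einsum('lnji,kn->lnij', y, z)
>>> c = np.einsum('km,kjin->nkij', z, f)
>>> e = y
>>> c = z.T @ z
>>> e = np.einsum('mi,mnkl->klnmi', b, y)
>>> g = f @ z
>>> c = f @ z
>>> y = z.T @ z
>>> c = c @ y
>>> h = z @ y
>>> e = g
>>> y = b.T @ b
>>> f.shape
(7, 3, 3, 7)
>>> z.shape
(7, 29)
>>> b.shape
(11, 3)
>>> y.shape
(3, 3)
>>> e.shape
(7, 3, 3, 29)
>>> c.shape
(7, 3, 3, 29)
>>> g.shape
(7, 3, 3, 29)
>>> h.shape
(7, 29)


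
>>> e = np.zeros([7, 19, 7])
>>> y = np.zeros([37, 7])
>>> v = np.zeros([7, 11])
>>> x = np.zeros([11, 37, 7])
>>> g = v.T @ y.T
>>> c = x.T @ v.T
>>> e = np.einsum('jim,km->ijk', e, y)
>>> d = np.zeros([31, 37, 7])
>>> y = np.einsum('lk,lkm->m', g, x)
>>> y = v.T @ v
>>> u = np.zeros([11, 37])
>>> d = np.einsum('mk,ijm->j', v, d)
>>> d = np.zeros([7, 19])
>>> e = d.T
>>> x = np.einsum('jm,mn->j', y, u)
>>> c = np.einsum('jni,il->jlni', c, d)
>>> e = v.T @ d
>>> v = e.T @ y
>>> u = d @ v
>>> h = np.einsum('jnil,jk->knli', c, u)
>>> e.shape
(11, 19)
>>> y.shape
(11, 11)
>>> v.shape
(19, 11)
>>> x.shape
(11,)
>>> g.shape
(11, 37)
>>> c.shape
(7, 19, 37, 7)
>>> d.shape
(7, 19)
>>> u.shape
(7, 11)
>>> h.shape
(11, 19, 7, 37)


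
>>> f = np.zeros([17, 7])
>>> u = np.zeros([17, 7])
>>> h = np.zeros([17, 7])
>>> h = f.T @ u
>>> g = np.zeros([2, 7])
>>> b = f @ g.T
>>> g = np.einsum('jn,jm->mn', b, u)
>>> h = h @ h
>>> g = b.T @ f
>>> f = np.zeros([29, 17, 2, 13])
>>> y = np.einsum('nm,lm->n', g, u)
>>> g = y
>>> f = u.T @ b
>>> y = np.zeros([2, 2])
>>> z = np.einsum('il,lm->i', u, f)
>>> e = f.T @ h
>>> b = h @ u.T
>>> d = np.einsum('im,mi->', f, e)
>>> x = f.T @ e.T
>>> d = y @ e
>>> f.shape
(7, 2)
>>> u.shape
(17, 7)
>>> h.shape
(7, 7)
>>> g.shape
(2,)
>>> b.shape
(7, 17)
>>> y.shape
(2, 2)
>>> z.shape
(17,)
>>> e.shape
(2, 7)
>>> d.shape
(2, 7)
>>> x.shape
(2, 2)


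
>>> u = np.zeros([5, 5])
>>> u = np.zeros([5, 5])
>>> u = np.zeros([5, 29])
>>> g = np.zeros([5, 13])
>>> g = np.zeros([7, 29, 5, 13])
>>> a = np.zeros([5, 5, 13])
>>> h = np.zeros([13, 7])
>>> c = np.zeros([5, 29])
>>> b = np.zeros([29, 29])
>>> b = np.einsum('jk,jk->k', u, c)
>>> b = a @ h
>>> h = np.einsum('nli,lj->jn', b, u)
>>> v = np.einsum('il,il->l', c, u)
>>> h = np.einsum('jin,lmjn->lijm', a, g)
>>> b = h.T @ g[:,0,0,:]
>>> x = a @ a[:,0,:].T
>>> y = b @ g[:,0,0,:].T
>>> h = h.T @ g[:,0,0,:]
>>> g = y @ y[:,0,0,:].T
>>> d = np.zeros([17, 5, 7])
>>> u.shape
(5, 29)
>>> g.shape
(29, 5, 5, 29)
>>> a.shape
(5, 5, 13)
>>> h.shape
(29, 5, 5, 13)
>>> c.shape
(5, 29)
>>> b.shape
(29, 5, 5, 13)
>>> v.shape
(29,)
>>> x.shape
(5, 5, 5)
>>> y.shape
(29, 5, 5, 7)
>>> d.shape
(17, 5, 7)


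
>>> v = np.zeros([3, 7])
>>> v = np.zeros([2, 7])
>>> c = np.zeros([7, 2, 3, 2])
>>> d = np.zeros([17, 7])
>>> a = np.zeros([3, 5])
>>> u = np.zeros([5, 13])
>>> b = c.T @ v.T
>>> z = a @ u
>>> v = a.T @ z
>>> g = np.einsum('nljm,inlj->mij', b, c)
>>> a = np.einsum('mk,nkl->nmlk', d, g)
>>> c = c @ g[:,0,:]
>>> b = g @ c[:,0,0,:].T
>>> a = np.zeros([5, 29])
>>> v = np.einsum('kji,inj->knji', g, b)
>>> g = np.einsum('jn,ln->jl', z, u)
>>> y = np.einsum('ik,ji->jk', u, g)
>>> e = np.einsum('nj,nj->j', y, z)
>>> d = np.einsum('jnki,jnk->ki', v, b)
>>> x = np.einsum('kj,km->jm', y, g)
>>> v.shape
(2, 7, 7, 2)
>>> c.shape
(7, 2, 3, 2)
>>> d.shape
(7, 2)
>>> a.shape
(5, 29)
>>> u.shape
(5, 13)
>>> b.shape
(2, 7, 7)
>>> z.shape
(3, 13)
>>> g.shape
(3, 5)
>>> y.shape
(3, 13)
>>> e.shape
(13,)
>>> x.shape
(13, 5)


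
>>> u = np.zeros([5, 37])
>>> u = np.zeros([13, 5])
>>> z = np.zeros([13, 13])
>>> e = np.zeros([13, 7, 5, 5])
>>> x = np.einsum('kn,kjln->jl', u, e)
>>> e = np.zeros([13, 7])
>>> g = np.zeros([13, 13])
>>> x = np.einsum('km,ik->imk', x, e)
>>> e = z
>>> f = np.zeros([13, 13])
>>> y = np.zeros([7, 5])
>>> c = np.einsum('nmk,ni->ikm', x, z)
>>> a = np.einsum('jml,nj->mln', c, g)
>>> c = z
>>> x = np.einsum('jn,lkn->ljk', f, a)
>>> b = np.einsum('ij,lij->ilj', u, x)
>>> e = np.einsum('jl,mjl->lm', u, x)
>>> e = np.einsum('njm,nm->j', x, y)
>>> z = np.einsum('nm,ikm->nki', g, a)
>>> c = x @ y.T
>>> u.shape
(13, 5)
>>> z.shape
(13, 5, 7)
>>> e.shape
(13,)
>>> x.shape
(7, 13, 5)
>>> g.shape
(13, 13)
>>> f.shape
(13, 13)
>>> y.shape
(7, 5)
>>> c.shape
(7, 13, 7)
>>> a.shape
(7, 5, 13)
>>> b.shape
(13, 7, 5)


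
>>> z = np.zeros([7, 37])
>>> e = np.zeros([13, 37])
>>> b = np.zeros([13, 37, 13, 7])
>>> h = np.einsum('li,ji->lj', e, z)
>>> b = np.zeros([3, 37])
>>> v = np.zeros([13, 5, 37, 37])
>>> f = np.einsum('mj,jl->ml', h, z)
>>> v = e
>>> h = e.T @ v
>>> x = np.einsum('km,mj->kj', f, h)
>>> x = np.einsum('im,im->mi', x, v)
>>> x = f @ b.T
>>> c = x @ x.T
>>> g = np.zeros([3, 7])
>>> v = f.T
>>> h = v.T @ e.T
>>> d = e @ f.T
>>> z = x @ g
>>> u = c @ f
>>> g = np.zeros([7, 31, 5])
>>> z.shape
(13, 7)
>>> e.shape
(13, 37)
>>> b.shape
(3, 37)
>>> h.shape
(13, 13)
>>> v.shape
(37, 13)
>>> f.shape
(13, 37)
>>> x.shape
(13, 3)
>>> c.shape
(13, 13)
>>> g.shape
(7, 31, 5)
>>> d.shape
(13, 13)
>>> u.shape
(13, 37)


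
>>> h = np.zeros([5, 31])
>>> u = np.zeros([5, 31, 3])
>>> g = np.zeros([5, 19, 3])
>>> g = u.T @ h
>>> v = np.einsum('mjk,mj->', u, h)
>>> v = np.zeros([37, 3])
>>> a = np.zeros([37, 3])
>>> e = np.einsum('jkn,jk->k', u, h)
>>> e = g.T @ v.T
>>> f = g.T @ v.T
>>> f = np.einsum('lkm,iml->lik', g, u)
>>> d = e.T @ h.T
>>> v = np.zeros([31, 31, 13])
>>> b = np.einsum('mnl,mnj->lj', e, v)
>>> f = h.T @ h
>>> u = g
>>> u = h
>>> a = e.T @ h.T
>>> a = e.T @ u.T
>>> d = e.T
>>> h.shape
(5, 31)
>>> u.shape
(5, 31)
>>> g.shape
(3, 31, 31)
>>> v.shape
(31, 31, 13)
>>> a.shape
(37, 31, 5)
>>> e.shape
(31, 31, 37)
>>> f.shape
(31, 31)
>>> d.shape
(37, 31, 31)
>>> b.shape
(37, 13)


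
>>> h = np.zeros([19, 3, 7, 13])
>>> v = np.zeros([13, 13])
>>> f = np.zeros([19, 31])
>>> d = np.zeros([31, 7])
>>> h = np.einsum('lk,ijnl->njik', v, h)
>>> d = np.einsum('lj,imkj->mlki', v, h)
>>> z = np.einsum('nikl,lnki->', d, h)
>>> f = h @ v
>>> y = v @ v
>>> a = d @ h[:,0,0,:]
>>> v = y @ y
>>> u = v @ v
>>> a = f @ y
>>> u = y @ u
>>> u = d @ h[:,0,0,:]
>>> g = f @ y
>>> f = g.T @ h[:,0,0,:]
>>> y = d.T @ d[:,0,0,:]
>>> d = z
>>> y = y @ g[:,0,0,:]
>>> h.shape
(7, 3, 19, 13)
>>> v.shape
(13, 13)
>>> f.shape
(13, 19, 3, 13)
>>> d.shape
()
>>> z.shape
()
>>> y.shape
(7, 19, 13, 13)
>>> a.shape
(7, 3, 19, 13)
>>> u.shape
(3, 13, 19, 13)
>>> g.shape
(7, 3, 19, 13)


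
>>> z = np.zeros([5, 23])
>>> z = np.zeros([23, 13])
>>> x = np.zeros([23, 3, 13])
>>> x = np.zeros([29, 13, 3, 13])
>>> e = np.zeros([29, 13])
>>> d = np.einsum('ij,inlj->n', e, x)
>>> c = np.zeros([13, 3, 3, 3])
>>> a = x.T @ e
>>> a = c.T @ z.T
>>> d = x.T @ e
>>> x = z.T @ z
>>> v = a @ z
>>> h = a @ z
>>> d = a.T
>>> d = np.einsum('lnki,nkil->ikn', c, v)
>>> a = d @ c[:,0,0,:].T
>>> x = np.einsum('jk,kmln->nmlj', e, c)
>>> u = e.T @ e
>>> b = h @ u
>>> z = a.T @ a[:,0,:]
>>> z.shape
(13, 3, 13)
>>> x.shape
(3, 3, 3, 29)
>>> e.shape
(29, 13)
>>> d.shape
(3, 3, 3)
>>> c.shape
(13, 3, 3, 3)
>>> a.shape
(3, 3, 13)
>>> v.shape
(3, 3, 3, 13)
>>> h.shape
(3, 3, 3, 13)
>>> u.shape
(13, 13)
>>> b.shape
(3, 3, 3, 13)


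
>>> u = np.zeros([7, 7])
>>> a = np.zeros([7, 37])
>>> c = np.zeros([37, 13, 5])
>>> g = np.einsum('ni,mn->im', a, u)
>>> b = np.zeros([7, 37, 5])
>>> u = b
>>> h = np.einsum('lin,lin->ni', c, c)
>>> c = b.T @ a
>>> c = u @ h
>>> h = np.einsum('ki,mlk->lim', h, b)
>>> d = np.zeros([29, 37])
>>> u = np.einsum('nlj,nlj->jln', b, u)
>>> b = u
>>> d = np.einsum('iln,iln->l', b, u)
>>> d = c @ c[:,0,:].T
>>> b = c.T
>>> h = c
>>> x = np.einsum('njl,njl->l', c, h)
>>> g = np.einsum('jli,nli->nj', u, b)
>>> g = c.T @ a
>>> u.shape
(5, 37, 7)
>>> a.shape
(7, 37)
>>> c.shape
(7, 37, 13)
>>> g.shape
(13, 37, 37)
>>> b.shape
(13, 37, 7)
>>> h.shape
(7, 37, 13)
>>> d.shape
(7, 37, 7)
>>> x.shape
(13,)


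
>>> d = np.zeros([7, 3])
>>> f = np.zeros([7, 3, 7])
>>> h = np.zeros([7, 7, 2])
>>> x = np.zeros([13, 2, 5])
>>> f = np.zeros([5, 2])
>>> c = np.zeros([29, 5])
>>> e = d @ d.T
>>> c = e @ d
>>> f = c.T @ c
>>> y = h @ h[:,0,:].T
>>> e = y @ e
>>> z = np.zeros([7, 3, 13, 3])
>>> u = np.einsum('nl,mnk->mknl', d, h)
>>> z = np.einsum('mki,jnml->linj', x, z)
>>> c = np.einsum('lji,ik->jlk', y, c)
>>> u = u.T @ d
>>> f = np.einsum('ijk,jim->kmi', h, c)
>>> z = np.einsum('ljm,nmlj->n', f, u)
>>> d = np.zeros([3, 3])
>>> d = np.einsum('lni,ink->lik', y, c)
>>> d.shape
(7, 7, 3)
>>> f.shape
(2, 3, 7)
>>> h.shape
(7, 7, 2)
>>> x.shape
(13, 2, 5)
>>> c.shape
(7, 7, 3)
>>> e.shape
(7, 7, 7)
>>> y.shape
(7, 7, 7)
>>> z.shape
(3,)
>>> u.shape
(3, 7, 2, 3)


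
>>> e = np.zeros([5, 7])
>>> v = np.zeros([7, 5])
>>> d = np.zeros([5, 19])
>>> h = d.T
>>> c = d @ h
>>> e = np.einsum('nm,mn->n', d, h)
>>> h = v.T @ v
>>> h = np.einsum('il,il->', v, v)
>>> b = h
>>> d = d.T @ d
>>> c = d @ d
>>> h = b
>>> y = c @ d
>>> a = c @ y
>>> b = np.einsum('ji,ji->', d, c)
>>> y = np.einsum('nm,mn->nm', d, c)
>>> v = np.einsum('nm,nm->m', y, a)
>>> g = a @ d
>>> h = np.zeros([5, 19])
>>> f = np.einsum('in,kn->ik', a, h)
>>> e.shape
(5,)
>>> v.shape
(19,)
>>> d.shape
(19, 19)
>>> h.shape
(5, 19)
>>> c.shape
(19, 19)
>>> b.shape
()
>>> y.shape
(19, 19)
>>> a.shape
(19, 19)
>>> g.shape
(19, 19)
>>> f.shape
(19, 5)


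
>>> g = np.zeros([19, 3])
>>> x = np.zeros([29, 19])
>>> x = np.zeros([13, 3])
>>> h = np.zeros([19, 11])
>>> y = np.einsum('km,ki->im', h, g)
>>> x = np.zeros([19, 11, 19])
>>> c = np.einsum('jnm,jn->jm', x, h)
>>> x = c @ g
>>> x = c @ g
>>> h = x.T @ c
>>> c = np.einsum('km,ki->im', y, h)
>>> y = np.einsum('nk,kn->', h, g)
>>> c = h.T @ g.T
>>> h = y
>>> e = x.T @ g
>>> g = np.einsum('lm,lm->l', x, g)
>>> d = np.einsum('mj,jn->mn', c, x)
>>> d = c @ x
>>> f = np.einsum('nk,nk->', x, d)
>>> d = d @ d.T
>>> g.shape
(19,)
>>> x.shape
(19, 3)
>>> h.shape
()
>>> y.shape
()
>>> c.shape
(19, 19)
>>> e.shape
(3, 3)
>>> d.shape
(19, 19)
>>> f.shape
()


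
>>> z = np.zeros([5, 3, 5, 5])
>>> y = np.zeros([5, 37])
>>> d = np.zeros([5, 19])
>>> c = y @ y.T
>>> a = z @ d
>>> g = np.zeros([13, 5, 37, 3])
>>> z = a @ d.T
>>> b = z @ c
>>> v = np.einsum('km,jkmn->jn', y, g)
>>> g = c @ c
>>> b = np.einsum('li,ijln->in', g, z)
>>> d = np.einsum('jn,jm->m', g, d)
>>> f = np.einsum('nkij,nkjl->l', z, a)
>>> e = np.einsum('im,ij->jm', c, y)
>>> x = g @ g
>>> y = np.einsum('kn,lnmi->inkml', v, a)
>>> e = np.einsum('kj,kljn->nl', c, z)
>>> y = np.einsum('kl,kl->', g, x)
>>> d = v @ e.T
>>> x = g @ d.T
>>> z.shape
(5, 3, 5, 5)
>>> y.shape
()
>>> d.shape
(13, 5)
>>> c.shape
(5, 5)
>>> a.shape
(5, 3, 5, 19)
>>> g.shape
(5, 5)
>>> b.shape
(5, 5)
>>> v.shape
(13, 3)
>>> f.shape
(19,)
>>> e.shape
(5, 3)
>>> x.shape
(5, 13)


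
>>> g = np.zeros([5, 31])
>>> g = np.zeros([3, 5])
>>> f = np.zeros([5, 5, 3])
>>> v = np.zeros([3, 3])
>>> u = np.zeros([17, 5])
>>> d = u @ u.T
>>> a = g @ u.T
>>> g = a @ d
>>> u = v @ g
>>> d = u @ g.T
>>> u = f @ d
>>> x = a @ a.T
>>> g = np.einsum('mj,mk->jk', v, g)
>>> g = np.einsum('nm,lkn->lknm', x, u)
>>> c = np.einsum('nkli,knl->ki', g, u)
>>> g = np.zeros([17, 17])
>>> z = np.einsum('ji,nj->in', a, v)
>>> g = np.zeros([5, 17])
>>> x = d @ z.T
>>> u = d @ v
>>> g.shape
(5, 17)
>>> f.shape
(5, 5, 3)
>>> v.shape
(3, 3)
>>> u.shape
(3, 3)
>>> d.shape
(3, 3)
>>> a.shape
(3, 17)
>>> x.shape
(3, 17)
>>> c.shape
(5, 3)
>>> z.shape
(17, 3)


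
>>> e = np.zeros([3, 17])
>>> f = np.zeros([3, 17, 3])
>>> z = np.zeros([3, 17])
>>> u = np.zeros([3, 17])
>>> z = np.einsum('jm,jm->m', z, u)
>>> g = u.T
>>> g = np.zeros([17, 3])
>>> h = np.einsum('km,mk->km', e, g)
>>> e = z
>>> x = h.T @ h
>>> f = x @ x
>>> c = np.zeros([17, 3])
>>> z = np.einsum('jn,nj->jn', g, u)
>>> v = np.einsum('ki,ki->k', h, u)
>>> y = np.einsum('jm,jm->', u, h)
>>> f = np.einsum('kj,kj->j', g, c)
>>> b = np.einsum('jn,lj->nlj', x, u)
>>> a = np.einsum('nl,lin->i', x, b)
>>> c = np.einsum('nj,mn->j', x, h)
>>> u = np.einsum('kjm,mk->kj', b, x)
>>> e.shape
(17,)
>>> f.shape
(3,)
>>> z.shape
(17, 3)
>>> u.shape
(17, 3)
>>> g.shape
(17, 3)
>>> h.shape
(3, 17)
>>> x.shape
(17, 17)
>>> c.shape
(17,)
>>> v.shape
(3,)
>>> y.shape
()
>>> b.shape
(17, 3, 17)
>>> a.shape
(3,)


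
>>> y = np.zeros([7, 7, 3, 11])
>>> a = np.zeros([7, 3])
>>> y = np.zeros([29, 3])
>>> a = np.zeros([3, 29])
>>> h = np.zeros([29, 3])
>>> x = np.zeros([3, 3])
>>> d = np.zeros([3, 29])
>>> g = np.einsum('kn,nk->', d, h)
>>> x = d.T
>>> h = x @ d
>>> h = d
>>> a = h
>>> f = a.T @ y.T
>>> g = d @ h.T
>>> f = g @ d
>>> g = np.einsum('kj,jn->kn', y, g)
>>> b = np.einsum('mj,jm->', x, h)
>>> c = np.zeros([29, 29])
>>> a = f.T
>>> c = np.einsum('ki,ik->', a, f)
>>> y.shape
(29, 3)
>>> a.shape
(29, 3)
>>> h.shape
(3, 29)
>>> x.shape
(29, 3)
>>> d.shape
(3, 29)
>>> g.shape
(29, 3)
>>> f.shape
(3, 29)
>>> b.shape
()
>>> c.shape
()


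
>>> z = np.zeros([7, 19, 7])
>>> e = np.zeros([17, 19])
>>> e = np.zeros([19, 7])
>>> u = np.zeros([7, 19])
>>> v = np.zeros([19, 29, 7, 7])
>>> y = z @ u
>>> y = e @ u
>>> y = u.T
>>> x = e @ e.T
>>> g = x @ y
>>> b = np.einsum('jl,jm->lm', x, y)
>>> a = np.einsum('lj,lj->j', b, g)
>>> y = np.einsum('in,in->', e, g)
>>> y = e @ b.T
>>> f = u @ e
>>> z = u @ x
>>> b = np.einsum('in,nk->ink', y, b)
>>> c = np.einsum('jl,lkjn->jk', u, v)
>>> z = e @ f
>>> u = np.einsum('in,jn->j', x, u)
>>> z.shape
(19, 7)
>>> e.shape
(19, 7)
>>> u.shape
(7,)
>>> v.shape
(19, 29, 7, 7)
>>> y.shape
(19, 19)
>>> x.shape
(19, 19)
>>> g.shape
(19, 7)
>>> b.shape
(19, 19, 7)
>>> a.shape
(7,)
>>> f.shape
(7, 7)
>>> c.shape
(7, 29)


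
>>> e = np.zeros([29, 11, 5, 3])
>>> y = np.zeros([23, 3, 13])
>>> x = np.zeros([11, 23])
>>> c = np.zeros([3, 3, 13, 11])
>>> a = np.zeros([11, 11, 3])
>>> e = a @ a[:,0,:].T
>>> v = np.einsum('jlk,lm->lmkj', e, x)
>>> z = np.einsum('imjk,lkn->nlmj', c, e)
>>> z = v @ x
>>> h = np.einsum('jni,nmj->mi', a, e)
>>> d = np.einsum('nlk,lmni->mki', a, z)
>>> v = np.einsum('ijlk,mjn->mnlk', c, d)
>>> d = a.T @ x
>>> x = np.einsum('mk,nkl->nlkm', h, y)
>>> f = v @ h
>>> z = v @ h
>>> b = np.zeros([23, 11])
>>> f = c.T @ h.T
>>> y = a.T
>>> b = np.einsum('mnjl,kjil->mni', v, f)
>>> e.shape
(11, 11, 11)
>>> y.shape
(3, 11, 11)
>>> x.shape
(23, 13, 3, 11)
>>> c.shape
(3, 3, 13, 11)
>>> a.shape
(11, 11, 3)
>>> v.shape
(23, 23, 13, 11)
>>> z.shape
(23, 23, 13, 3)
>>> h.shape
(11, 3)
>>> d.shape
(3, 11, 23)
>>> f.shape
(11, 13, 3, 11)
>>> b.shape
(23, 23, 3)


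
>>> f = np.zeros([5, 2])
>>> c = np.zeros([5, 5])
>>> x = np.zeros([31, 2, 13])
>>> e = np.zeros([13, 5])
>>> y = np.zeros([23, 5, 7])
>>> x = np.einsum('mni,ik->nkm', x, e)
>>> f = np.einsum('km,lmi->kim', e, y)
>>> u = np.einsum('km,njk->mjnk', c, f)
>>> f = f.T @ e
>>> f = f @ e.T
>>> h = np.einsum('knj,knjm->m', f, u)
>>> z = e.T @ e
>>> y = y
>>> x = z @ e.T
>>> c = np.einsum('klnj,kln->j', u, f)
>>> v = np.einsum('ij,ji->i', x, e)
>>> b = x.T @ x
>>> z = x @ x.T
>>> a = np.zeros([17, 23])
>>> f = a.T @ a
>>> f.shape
(23, 23)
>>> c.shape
(5,)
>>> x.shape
(5, 13)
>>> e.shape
(13, 5)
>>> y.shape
(23, 5, 7)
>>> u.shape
(5, 7, 13, 5)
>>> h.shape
(5,)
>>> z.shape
(5, 5)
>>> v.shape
(5,)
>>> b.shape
(13, 13)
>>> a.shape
(17, 23)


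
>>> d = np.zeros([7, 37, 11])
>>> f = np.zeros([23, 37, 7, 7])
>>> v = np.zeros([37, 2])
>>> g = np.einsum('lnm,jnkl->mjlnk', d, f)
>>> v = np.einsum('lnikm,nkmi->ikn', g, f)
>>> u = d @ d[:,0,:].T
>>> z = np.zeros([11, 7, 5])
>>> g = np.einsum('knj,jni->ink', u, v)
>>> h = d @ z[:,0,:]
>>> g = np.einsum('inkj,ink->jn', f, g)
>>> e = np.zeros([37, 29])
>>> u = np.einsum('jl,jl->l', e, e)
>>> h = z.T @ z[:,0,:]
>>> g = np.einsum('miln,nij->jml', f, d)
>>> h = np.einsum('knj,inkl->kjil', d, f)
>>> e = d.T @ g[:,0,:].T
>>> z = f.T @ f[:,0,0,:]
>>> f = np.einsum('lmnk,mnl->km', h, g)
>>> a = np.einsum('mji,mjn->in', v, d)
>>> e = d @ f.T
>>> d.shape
(7, 37, 11)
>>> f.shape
(7, 11)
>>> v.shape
(7, 37, 23)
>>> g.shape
(11, 23, 7)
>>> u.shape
(29,)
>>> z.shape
(7, 7, 37, 7)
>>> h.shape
(7, 11, 23, 7)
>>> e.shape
(7, 37, 7)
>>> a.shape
(23, 11)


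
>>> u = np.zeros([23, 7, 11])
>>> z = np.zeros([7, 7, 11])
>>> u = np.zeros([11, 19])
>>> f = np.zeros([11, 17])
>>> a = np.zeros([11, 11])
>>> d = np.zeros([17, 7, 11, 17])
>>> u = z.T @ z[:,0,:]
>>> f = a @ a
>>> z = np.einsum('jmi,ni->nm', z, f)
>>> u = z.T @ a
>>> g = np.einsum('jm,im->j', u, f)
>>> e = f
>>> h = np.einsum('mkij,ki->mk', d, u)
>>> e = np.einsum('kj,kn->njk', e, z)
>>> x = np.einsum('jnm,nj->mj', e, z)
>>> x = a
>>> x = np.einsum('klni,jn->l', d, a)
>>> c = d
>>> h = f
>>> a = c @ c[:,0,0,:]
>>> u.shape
(7, 11)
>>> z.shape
(11, 7)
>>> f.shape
(11, 11)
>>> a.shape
(17, 7, 11, 17)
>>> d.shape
(17, 7, 11, 17)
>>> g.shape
(7,)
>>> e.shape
(7, 11, 11)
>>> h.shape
(11, 11)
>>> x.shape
(7,)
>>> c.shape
(17, 7, 11, 17)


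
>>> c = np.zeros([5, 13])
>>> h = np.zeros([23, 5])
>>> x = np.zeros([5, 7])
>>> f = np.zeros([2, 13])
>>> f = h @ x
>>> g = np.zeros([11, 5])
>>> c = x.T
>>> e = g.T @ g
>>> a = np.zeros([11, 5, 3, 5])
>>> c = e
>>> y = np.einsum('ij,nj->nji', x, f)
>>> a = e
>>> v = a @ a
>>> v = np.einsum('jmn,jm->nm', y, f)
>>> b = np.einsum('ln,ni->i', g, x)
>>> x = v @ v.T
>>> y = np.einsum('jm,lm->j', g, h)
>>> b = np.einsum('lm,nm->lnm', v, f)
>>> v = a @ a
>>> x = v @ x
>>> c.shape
(5, 5)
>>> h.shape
(23, 5)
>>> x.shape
(5, 5)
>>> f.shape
(23, 7)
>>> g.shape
(11, 5)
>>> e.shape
(5, 5)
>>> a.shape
(5, 5)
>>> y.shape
(11,)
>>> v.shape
(5, 5)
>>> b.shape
(5, 23, 7)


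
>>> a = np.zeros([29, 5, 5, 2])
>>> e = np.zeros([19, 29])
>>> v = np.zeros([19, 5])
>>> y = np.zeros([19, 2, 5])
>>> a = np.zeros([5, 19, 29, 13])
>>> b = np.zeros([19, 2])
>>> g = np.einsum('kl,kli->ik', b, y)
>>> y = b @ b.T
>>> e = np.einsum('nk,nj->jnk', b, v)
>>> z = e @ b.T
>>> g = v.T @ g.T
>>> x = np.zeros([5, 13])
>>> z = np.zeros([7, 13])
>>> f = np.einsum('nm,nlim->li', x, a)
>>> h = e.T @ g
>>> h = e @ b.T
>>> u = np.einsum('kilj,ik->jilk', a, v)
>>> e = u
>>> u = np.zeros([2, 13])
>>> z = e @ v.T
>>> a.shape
(5, 19, 29, 13)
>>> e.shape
(13, 19, 29, 5)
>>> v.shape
(19, 5)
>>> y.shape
(19, 19)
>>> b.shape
(19, 2)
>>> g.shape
(5, 5)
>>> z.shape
(13, 19, 29, 19)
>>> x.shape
(5, 13)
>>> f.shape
(19, 29)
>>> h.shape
(5, 19, 19)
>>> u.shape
(2, 13)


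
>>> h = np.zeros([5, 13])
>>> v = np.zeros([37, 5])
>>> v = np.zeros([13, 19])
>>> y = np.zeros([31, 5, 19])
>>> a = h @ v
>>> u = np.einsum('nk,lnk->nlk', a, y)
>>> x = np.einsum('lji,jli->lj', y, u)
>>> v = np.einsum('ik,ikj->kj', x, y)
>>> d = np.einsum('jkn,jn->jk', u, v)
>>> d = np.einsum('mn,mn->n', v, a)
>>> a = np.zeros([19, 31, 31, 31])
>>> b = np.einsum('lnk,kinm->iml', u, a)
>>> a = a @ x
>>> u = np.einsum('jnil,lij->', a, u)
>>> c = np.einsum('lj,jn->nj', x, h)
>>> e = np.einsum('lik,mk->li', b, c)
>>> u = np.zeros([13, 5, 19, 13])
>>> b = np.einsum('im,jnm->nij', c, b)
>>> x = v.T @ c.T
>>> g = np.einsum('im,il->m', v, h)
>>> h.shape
(5, 13)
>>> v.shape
(5, 19)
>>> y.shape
(31, 5, 19)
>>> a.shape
(19, 31, 31, 5)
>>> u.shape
(13, 5, 19, 13)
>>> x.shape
(19, 13)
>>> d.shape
(19,)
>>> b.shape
(31, 13, 31)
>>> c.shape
(13, 5)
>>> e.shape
(31, 31)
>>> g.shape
(19,)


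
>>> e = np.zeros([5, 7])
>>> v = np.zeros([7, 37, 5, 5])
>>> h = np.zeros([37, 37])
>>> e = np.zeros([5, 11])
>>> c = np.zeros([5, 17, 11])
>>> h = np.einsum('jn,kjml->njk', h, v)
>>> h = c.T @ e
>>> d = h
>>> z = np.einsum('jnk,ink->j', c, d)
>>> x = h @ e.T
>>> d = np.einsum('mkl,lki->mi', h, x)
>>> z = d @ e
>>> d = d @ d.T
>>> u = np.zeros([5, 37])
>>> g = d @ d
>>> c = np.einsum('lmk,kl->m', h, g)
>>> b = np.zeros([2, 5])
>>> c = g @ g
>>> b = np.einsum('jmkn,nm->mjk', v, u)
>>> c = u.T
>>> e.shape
(5, 11)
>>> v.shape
(7, 37, 5, 5)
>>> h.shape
(11, 17, 11)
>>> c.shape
(37, 5)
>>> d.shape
(11, 11)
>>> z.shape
(11, 11)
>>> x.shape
(11, 17, 5)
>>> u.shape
(5, 37)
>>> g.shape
(11, 11)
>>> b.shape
(37, 7, 5)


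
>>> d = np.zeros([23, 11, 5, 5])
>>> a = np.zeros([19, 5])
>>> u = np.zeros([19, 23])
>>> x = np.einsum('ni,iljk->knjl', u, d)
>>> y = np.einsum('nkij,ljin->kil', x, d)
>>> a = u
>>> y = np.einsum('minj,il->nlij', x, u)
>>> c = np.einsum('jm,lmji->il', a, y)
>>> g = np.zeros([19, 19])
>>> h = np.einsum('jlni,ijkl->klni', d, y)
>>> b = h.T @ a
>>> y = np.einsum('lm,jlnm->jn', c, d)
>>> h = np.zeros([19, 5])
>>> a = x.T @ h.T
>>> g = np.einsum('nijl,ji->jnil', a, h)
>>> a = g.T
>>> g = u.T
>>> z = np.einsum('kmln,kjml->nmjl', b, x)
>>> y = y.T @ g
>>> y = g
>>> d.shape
(23, 11, 5, 5)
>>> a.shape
(19, 5, 11, 19)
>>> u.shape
(19, 23)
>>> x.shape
(5, 19, 5, 11)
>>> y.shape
(23, 19)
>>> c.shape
(11, 5)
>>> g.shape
(23, 19)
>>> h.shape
(19, 5)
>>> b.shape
(5, 5, 11, 23)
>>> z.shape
(23, 5, 19, 11)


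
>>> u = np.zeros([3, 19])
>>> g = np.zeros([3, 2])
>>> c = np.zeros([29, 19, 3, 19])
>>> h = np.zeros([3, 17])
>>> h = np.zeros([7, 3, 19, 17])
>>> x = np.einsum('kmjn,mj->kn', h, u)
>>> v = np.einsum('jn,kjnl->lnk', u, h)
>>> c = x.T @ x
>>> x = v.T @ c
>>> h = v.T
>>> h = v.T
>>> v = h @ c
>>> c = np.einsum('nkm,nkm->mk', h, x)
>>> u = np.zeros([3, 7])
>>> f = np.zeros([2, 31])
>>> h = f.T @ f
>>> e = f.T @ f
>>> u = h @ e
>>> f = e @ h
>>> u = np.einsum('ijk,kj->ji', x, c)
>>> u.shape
(19, 7)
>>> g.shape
(3, 2)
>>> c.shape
(17, 19)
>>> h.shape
(31, 31)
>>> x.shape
(7, 19, 17)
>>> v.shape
(7, 19, 17)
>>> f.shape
(31, 31)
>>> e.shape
(31, 31)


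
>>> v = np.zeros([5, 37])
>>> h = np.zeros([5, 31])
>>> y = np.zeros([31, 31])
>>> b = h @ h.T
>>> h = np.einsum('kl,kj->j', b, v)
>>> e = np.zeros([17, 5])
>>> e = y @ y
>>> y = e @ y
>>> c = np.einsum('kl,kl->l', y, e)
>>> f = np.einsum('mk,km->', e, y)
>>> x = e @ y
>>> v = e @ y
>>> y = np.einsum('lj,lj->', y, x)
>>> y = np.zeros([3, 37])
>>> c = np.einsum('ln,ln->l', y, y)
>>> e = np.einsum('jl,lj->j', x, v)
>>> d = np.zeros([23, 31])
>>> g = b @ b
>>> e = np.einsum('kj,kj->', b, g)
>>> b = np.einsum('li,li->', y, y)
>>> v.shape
(31, 31)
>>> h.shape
(37,)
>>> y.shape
(3, 37)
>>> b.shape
()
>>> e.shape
()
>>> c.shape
(3,)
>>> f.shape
()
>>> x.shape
(31, 31)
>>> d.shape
(23, 31)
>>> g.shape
(5, 5)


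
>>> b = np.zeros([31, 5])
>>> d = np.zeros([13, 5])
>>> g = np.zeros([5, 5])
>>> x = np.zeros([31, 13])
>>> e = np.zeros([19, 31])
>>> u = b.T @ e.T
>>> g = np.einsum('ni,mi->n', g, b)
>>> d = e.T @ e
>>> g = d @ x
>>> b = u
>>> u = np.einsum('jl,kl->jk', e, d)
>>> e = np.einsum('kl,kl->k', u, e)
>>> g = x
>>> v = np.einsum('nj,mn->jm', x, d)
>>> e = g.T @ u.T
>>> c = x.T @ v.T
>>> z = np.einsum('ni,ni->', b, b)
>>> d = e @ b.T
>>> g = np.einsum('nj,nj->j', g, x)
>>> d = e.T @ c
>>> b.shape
(5, 19)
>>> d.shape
(19, 13)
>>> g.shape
(13,)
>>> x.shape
(31, 13)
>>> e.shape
(13, 19)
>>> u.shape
(19, 31)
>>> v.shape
(13, 31)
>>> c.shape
(13, 13)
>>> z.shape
()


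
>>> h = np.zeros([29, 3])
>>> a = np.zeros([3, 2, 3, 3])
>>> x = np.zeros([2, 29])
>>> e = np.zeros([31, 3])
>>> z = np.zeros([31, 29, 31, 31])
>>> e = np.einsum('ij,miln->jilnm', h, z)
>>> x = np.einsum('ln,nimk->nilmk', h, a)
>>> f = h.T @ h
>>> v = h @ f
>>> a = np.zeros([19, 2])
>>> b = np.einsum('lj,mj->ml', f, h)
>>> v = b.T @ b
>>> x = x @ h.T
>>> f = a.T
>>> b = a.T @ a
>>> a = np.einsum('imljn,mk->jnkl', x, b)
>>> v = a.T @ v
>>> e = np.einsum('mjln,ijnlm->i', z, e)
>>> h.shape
(29, 3)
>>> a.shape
(3, 29, 2, 29)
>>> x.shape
(3, 2, 29, 3, 29)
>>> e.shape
(3,)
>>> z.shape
(31, 29, 31, 31)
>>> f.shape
(2, 19)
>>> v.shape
(29, 2, 29, 3)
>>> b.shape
(2, 2)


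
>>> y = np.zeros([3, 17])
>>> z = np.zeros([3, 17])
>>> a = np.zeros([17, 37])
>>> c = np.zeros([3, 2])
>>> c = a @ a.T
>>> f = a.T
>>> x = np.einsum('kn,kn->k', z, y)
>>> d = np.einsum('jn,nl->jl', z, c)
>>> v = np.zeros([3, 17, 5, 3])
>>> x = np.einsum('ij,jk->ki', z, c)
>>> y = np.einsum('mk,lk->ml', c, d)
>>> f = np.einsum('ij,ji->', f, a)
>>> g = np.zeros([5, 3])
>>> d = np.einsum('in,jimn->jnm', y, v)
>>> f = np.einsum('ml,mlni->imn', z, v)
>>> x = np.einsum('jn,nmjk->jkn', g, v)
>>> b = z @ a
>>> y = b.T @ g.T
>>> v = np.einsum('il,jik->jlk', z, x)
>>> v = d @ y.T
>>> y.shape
(37, 5)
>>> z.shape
(3, 17)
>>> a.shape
(17, 37)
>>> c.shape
(17, 17)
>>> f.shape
(3, 3, 5)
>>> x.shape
(5, 3, 3)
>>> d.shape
(3, 3, 5)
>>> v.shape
(3, 3, 37)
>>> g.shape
(5, 3)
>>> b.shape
(3, 37)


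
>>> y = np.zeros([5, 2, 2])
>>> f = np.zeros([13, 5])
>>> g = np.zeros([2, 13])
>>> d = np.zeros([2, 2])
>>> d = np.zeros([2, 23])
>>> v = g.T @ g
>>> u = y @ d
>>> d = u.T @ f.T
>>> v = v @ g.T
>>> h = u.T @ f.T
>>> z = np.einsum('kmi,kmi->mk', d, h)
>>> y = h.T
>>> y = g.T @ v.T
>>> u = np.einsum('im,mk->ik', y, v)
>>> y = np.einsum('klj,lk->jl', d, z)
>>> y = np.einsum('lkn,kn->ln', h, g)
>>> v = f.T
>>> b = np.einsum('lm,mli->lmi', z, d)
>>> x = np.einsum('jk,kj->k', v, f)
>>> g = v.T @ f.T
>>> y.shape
(23, 13)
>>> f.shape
(13, 5)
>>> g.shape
(13, 13)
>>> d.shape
(23, 2, 13)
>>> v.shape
(5, 13)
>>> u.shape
(13, 2)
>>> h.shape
(23, 2, 13)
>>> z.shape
(2, 23)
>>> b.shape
(2, 23, 13)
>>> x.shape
(13,)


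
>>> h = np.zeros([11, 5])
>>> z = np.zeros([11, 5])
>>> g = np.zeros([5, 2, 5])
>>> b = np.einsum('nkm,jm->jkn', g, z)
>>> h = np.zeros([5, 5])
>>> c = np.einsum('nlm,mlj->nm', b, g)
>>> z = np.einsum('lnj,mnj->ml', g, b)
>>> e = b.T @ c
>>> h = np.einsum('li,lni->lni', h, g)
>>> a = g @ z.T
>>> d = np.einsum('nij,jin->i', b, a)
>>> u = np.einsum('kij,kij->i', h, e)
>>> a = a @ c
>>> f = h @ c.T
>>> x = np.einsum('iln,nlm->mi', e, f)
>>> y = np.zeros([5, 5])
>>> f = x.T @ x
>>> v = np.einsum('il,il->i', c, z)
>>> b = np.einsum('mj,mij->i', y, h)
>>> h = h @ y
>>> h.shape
(5, 2, 5)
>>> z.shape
(11, 5)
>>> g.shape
(5, 2, 5)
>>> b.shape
(2,)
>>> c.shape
(11, 5)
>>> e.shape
(5, 2, 5)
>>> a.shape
(5, 2, 5)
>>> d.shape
(2,)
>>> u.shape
(2,)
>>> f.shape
(5, 5)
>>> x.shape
(11, 5)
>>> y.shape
(5, 5)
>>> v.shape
(11,)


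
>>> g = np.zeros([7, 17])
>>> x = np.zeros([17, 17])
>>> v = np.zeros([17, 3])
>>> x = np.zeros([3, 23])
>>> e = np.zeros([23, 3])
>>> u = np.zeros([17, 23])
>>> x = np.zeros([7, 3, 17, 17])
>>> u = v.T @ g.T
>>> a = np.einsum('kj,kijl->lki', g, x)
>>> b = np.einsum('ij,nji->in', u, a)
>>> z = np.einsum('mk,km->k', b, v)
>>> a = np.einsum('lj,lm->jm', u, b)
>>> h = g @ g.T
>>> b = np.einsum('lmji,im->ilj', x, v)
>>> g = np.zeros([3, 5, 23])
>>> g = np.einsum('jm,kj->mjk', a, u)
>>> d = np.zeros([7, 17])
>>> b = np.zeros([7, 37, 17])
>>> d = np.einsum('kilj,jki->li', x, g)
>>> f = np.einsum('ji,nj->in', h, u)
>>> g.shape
(17, 7, 3)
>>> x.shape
(7, 3, 17, 17)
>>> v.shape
(17, 3)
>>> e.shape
(23, 3)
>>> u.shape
(3, 7)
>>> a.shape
(7, 17)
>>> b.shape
(7, 37, 17)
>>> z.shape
(17,)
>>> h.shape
(7, 7)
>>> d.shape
(17, 3)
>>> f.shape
(7, 3)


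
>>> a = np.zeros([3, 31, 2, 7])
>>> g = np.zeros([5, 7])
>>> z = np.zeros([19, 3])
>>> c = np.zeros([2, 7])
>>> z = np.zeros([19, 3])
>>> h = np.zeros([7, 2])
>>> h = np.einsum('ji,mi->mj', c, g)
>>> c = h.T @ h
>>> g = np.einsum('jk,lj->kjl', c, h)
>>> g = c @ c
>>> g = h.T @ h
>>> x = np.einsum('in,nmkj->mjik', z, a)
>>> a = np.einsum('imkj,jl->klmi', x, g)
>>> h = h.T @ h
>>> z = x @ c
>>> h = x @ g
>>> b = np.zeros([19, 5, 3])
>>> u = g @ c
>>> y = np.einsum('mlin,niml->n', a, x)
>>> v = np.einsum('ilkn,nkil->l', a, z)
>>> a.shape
(19, 2, 7, 31)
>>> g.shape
(2, 2)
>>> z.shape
(31, 7, 19, 2)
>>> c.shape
(2, 2)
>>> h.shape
(31, 7, 19, 2)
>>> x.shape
(31, 7, 19, 2)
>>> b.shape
(19, 5, 3)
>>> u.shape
(2, 2)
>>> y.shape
(31,)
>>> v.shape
(2,)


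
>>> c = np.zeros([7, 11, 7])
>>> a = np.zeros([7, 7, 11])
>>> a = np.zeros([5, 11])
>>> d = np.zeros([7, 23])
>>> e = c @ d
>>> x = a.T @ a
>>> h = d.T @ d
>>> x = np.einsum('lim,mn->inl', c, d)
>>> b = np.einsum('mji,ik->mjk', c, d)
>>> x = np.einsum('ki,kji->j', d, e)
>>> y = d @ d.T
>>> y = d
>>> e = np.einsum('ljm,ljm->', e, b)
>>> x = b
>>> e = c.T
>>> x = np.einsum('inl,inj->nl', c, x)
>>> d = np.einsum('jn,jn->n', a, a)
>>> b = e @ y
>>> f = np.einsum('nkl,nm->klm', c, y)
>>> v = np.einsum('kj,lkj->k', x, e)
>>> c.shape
(7, 11, 7)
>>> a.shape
(5, 11)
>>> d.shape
(11,)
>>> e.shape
(7, 11, 7)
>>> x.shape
(11, 7)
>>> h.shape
(23, 23)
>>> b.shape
(7, 11, 23)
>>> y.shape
(7, 23)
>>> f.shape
(11, 7, 23)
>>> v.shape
(11,)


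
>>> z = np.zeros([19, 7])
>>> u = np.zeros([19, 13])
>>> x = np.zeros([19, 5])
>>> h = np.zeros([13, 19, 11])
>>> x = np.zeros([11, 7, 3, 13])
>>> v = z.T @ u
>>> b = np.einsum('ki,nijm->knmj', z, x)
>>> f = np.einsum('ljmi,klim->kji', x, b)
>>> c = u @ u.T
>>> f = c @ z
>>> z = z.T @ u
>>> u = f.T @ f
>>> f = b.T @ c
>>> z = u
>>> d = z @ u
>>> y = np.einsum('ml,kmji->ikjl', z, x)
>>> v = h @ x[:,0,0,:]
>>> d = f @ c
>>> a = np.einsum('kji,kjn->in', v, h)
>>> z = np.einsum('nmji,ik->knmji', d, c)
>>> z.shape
(19, 3, 13, 11, 19)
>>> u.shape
(7, 7)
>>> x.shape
(11, 7, 3, 13)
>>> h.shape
(13, 19, 11)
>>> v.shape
(13, 19, 13)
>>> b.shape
(19, 11, 13, 3)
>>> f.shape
(3, 13, 11, 19)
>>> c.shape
(19, 19)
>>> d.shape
(3, 13, 11, 19)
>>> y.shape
(13, 11, 3, 7)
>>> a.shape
(13, 11)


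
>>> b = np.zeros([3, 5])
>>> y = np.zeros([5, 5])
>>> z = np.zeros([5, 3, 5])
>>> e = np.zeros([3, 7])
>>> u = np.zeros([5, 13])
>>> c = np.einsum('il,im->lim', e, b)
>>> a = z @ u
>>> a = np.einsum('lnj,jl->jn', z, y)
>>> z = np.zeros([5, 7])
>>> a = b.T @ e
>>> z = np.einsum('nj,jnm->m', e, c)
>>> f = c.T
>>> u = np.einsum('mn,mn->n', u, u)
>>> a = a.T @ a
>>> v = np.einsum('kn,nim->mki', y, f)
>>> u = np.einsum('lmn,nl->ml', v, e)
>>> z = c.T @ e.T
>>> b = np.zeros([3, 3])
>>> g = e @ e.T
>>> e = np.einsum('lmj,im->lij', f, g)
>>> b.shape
(3, 3)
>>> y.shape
(5, 5)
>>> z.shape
(5, 3, 3)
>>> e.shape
(5, 3, 7)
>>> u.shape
(5, 7)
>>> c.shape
(7, 3, 5)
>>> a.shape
(7, 7)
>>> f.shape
(5, 3, 7)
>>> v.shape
(7, 5, 3)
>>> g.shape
(3, 3)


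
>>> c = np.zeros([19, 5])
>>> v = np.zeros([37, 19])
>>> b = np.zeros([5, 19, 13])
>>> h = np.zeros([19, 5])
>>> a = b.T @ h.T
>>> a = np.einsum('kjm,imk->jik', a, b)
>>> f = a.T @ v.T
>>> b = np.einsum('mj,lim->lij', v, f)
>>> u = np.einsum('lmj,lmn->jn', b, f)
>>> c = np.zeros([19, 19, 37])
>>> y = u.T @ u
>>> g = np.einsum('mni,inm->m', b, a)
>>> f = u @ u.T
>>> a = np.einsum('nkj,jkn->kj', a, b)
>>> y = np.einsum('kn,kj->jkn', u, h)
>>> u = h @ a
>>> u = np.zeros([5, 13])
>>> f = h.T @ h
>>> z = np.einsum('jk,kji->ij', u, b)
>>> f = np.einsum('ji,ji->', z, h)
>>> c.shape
(19, 19, 37)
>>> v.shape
(37, 19)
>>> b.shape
(13, 5, 19)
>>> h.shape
(19, 5)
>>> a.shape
(5, 13)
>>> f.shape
()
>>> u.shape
(5, 13)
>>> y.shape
(5, 19, 37)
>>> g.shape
(13,)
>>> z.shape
(19, 5)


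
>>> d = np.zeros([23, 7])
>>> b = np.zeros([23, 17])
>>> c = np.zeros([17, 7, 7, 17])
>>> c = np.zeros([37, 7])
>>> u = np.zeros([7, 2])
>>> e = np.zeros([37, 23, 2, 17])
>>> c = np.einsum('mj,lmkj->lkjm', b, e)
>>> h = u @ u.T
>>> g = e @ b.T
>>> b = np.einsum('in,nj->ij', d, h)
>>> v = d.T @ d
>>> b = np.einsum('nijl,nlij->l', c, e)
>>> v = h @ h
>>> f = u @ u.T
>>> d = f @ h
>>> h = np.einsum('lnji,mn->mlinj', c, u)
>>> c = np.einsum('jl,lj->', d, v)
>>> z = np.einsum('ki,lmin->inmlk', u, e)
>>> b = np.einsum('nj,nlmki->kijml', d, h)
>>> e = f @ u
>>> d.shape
(7, 7)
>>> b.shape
(2, 17, 7, 23, 37)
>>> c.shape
()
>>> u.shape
(7, 2)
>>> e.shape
(7, 2)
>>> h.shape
(7, 37, 23, 2, 17)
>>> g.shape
(37, 23, 2, 23)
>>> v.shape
(7, 7)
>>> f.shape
(7, 7)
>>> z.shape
(2, 17, 23, 37, 7)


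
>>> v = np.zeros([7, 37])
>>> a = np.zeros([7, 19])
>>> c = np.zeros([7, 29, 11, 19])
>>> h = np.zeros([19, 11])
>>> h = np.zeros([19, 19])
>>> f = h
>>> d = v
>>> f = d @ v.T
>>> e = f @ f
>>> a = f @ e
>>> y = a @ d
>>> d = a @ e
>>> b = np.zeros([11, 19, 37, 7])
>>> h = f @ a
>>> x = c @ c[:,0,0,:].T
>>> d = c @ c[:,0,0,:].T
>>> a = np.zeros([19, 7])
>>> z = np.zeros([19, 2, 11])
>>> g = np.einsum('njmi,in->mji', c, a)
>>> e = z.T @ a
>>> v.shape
(7, 37)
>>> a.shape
(19, 7)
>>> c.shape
(7, 29, 11, 19)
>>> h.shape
(7, 7)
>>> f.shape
(7, 7)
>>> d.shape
(7, 29, 11, 7)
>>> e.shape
(11, 2, 7)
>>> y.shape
(7, 37)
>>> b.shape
(11, 19, 37, 7)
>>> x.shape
(7, 29, 11, 7)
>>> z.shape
(19, 2, 11)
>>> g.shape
(11, 29, 19)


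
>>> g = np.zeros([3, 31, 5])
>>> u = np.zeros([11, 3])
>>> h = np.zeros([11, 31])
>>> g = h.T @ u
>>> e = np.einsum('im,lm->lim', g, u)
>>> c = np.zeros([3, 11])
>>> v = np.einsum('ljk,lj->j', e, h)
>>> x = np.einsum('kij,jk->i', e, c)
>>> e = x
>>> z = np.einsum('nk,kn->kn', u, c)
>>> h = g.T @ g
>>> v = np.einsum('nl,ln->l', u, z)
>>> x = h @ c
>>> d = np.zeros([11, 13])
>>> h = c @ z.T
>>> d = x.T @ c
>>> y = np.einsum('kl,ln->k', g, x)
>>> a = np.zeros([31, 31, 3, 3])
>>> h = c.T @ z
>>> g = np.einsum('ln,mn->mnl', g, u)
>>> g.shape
(11, 3, 31)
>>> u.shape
(11, 3)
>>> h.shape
(11, 11)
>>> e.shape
(31,)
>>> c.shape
(3, 11)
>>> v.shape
(3,)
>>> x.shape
(3, 11)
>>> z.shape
(3, 11)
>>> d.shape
(11, 11)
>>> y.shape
(31,)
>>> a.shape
(31, 31, 3, 3)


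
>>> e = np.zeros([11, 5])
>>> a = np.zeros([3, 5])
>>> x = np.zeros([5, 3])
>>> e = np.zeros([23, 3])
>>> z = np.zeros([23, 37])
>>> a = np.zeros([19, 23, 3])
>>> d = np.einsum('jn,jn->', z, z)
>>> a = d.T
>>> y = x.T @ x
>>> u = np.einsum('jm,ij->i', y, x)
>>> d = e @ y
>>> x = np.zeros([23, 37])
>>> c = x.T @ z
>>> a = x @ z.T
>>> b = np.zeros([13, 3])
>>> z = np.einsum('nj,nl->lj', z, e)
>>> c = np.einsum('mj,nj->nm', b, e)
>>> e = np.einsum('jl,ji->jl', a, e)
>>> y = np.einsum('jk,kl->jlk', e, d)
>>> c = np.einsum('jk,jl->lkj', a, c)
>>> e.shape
(23, 23)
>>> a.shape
(23, 23)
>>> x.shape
(23, 37)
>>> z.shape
(3, 37)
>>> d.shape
(23, 3)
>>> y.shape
(23, 3, 23)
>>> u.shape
(5,)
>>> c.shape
(13, 23, 23)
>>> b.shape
(13, 3)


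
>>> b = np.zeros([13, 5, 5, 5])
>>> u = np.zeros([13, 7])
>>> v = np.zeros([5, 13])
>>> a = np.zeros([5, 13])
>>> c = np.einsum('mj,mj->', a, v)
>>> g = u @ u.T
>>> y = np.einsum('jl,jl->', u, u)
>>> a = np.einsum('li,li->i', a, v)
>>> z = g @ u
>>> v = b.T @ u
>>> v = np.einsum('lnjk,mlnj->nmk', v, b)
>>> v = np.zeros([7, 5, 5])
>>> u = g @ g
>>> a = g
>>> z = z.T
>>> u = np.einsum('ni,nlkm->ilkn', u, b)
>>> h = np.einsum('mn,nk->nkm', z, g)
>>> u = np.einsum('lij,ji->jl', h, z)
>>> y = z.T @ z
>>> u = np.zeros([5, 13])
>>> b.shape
(13, 5, 5, 5)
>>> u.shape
(5, 13)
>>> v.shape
(7, 5, 5)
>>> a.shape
(13, 13)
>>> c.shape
()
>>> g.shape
(13, 13)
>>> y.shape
(13, 13)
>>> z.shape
(7, 13)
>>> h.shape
(13, 13, 7)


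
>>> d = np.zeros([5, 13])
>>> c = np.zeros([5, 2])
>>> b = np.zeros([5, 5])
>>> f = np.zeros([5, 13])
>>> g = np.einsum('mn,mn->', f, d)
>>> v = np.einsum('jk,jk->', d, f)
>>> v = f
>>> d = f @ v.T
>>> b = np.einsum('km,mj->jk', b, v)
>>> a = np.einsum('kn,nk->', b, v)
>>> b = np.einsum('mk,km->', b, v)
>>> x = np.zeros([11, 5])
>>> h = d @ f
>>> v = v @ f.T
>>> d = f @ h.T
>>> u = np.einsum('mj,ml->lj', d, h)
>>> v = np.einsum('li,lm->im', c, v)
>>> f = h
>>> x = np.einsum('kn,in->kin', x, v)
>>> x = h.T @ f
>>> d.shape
(5, 5)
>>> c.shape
(5, 2)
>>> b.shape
()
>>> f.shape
(5, 13)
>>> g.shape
()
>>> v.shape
(2, 5)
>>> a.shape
()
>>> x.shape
(13, 13)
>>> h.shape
(5, 13)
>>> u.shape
(13, 5)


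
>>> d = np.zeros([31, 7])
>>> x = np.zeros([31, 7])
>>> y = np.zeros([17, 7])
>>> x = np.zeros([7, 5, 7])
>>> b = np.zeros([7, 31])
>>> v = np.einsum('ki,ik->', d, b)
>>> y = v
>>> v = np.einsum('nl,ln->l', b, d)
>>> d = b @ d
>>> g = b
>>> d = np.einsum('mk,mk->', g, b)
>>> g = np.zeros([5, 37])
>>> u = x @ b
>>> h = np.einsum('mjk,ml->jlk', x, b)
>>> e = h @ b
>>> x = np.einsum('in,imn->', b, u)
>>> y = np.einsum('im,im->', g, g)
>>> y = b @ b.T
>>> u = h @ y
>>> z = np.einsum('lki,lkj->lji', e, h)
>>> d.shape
()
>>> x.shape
()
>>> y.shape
(7, 7)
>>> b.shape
(7, 31)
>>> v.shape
(31,)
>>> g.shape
(5, 37)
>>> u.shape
(5, 31, 7)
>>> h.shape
(5, 31, 7)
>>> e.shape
(5, 31, 31)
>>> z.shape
(5, 7, 31)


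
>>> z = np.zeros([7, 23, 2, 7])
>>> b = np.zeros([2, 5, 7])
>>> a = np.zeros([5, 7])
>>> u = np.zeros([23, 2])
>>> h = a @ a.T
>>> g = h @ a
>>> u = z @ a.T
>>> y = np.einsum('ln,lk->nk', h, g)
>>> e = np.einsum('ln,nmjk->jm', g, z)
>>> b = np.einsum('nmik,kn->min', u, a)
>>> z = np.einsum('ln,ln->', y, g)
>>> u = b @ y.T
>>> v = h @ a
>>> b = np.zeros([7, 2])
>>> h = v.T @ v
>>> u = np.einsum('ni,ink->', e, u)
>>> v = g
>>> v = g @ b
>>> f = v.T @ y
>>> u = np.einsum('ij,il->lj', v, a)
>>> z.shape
()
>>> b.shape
(7, 2)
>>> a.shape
(5, 7)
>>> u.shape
(7, 2)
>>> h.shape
(7, 7)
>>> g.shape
(5, 7)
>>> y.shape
(5, 7)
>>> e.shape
(2, 23)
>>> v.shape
(5, 2)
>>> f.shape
(2, 7)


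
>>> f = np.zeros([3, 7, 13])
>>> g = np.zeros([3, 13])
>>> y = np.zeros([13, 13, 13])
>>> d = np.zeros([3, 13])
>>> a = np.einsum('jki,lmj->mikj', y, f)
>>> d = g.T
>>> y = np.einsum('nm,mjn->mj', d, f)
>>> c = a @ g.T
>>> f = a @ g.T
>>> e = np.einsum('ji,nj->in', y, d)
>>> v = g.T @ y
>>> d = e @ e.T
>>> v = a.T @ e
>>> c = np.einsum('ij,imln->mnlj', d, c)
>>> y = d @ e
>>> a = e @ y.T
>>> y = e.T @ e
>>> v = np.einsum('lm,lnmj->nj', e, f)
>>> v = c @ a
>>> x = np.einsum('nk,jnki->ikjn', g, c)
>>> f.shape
(7, 13, 13, 3)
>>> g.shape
(3, 13)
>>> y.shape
(13, 13)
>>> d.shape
(7, 7)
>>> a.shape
(7, 7)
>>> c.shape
(13, 3, 13, 7)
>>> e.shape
(7, 13)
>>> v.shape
(13, 3, 13, 7)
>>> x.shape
(7, 13, 13, 3)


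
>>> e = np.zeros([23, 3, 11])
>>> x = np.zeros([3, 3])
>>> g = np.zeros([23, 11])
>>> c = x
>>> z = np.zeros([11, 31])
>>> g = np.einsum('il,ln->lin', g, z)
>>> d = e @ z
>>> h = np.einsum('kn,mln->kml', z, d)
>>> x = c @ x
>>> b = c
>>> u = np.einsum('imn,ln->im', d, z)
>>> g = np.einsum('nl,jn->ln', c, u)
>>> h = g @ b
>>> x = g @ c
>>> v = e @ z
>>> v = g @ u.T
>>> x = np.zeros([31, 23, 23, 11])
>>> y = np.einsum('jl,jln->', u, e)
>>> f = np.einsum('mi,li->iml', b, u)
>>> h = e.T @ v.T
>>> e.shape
(23, 3, 11)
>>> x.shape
(31, 23, 23, 11)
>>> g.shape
(3, 3)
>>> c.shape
(3, 3)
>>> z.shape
(11, 31)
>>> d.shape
(23, 3, 31)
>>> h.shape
(11, 3, 3)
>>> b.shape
(3, 3)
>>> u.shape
(23, 3)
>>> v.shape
(3, 23)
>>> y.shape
()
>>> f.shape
(3, 3, 23)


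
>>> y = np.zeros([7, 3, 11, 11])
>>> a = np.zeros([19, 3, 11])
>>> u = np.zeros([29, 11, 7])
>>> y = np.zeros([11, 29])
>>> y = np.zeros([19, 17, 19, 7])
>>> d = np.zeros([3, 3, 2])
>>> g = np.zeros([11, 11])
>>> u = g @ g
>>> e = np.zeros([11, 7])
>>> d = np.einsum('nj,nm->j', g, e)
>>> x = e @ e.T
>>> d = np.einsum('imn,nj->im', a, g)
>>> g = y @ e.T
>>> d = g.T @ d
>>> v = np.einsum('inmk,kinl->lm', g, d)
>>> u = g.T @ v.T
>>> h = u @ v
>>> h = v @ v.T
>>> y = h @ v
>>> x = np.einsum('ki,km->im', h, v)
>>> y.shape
(3, 19)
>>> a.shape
(19, 3, 11)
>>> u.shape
(11, 19, 17, 3)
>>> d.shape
(11, 19, 17, 3)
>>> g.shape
(19, 17, 19, 11)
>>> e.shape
(11, 7)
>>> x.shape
(3, 19)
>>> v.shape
(3, 19)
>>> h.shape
(3, 3)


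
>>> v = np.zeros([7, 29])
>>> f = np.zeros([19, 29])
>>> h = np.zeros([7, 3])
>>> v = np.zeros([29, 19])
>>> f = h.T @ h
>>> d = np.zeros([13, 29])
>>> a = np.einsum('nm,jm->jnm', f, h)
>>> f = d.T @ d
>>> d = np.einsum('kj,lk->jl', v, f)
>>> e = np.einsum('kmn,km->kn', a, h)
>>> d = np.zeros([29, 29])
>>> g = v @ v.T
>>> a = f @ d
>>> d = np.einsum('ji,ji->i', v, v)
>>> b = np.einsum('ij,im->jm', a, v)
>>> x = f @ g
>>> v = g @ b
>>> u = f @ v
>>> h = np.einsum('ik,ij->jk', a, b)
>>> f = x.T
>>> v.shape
(29, 19)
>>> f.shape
(29, 29)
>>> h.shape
(19, 29)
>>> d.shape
(19,)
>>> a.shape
(29, 29)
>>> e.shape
(7, 3)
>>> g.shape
(29, 29)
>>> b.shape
(29, 19)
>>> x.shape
(29, 29)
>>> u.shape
(29, 19)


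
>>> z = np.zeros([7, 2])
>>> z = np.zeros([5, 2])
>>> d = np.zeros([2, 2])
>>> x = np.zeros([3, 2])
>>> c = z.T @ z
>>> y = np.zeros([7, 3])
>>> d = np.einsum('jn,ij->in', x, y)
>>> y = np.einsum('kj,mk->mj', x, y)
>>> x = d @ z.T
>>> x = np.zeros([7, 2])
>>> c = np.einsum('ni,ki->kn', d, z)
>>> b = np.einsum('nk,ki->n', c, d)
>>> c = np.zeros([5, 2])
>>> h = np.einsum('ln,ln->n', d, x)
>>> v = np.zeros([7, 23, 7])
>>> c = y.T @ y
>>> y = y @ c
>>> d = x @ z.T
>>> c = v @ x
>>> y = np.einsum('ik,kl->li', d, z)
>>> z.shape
(5, 2)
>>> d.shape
(7, 5)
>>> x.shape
(7, 2)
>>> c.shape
(7, 23, 2)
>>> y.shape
(2, 7)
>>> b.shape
(5,)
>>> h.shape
(2,)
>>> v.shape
(7, 23, 7)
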